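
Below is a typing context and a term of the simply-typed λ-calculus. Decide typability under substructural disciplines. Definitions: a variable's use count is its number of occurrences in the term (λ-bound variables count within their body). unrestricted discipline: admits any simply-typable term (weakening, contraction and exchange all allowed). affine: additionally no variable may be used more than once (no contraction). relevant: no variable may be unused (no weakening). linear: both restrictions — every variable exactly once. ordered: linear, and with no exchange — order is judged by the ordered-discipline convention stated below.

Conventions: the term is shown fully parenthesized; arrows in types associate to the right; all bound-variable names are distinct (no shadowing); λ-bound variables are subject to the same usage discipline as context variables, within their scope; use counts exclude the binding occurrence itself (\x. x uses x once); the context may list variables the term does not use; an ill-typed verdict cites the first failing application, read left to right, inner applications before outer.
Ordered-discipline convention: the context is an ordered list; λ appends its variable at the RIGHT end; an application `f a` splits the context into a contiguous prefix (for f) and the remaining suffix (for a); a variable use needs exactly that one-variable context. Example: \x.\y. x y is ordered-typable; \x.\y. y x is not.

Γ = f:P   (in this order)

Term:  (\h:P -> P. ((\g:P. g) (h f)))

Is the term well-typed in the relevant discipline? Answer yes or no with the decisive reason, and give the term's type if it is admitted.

yes — every one of f, h, g appears; term : (P -> P) -> P
counts: f=1, h (λ-bound)=1, g (λ-bound)=1
uses in reading order: g, h, f
typing: well-typed at (P -> P) -> P
summary: ordered ✗ | linear ✓ | affine ✓ | relevant ✓ | unrestricted ✓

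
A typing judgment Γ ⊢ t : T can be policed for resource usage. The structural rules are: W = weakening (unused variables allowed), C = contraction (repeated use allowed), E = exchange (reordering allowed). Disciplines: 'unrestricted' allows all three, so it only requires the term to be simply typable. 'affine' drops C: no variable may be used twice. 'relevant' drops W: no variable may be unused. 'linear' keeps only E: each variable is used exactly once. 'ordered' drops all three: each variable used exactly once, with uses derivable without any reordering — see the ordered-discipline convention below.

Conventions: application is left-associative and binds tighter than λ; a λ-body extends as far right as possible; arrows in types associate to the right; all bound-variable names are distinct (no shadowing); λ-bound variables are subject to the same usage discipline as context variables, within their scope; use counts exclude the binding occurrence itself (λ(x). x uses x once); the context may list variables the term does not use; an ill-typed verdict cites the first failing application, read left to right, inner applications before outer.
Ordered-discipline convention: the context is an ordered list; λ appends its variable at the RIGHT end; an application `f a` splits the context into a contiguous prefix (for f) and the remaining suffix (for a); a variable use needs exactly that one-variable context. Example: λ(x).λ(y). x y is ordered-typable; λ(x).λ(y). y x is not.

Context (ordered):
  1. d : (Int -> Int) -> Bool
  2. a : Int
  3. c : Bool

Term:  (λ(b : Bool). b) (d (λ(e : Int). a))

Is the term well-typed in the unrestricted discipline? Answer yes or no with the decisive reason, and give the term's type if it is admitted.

yes — well-typed at Bool; no restrictions here; term : Bool
use counts: d=1, a=1, c=0, b (bound)=1, e (bound)=0
left-to-right use order: b, d, a
typing: the term checks, with type Bool
per-discipline verdicts: ordered ✗; linear ✗; affine ✓; relevant ✗; unrestricted ✓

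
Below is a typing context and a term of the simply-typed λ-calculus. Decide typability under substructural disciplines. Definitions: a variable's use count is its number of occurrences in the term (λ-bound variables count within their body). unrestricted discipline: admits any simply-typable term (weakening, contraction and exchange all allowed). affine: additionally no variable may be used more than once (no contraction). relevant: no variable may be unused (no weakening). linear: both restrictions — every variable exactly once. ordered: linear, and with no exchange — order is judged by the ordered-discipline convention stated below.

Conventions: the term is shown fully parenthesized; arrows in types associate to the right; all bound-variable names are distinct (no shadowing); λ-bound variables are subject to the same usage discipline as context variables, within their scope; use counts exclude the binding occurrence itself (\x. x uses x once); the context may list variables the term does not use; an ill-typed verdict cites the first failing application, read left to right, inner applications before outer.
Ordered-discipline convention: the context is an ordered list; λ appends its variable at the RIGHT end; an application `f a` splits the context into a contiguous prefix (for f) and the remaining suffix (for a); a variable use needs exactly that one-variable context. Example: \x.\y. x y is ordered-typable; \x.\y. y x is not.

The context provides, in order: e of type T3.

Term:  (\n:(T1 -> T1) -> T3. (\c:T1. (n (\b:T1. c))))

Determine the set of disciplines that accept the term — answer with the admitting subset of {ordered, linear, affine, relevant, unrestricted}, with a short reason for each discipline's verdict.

admitted by: affine, unrestricted
usage: e=0, n (λ-bound)=1, c (λ-bound)=1, b (λ-bound)=0
use order (left to right): n, c
typing: well-typed at ((T1 -> T1) -> T3) -> T1 -> T3
ordered: ✗ — needs weakening: e, b unused
linear: ✗ — needs weakening: e, b unused
affine: ✓ — none of e, n, c, b used more than once
relevant: ✗ — needs weakening: e, b unused
unrestricted: ✓ — well-typed at ((T1 -> T1) -> T3) -> T1 -> T3; no restrictions here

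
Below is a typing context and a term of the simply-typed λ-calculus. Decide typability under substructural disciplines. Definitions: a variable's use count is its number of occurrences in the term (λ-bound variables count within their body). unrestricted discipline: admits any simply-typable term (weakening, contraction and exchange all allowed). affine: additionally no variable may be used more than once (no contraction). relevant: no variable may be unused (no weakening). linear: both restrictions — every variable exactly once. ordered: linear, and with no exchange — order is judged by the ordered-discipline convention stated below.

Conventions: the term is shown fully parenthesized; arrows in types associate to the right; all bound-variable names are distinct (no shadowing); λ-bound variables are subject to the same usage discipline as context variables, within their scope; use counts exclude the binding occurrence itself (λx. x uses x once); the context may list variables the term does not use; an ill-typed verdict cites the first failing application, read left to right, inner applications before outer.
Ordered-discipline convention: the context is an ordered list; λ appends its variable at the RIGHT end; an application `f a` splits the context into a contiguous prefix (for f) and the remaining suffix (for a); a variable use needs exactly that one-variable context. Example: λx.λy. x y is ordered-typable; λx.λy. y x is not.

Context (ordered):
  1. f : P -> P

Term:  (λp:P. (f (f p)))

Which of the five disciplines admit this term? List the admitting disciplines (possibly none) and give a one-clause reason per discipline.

admitted in: relevant, unrestricted
variable uses: f: 2×; p [bound]: 1×
left-to-right use order: f, f, p
typing: the term checks, with type P -> P
ordered: ✗, f ×2 used more than once (contraction)
linear: ✗, f ×2 used more than once (contraction)
affine: ✗, f ×2 used more than once (contraction)
relevant: ✓, f, p: all used, weakening unneeded
unrestricted: ✓, typability at P -> P is all that's needed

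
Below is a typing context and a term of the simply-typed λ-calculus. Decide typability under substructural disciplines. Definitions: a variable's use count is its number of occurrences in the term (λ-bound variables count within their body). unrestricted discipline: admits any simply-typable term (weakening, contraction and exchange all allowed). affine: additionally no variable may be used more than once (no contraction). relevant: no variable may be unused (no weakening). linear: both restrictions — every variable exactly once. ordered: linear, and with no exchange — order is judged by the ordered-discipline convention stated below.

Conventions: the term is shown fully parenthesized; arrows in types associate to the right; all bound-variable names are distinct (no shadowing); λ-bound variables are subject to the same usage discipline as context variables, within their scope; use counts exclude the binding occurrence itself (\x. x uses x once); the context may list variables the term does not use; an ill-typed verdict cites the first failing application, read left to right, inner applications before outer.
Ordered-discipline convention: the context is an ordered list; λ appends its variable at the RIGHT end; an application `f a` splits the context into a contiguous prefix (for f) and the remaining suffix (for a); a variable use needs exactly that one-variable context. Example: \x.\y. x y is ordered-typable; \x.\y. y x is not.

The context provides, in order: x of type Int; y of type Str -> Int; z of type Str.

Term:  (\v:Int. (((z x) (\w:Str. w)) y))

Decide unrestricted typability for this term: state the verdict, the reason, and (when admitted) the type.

no — not simply typable
counts: x: 1, y: 1, z: 1, v [bound]: 0, w [bound]: 1
uses in reading order: z, x, w, y
typing: ill-typed: non-arrow in function slot: Str
per-discipline verdicts: ordered ✗; linear ✗; affine ✗; relevant ✗; unrestricted ✗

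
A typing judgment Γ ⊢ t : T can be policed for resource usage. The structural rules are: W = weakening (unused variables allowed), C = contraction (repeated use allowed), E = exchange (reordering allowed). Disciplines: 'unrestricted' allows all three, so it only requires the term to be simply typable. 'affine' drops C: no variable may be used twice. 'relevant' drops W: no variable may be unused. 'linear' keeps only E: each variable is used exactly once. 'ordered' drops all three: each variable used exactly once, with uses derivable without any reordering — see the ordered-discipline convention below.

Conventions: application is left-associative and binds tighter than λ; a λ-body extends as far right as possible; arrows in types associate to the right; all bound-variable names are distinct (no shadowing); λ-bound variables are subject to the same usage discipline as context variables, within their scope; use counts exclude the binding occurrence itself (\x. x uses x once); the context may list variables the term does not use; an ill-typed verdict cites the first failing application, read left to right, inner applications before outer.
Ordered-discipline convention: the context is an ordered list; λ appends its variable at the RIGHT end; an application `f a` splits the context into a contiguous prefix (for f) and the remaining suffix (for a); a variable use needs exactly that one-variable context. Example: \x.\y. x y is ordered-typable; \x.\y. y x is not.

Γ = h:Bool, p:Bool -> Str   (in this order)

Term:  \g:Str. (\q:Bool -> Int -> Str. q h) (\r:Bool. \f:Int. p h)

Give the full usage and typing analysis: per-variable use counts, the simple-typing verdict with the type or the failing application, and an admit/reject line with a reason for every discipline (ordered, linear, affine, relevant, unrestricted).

use counts: h: 2, p: 1, g (λ-bound): 0, q (λ-bound): 1, r (λ-bound): 0, f (λ-bound): 0
order of uses: q, h, p, h
typing: well-typed at Str -> Int -> Str
ordered: ✗ — repeated use of h ×2; needs weakening: g, r, f unused
linear: ✗ — repeated use of h ×2; needs weakening: g, r, f unused
affine: ✗ — repeated use of h ×2
relevant: ✗ — needs weakening: g, r, f unused
unrestricted: ✓ — type-checks (Str -> Int -> Str) and nothing is barred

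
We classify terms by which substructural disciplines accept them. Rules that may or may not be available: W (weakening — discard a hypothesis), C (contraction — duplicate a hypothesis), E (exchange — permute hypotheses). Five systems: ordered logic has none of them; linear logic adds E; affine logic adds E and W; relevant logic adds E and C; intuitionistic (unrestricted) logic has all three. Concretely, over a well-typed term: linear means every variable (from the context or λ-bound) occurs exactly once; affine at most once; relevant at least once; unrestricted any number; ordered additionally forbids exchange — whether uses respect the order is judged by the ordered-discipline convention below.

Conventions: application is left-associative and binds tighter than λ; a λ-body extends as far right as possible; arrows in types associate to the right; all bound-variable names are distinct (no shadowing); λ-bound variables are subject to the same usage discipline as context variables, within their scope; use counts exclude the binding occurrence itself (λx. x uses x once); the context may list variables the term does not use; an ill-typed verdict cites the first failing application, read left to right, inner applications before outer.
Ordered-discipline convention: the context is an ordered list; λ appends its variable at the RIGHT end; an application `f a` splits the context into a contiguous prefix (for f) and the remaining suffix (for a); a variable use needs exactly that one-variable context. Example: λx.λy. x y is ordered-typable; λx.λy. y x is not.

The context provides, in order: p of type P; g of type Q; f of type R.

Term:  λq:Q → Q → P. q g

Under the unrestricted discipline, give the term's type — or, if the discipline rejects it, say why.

term : (Q → Q → P) → Q → P
usage: p: 0×; g: 1×; f: 0×; q (bound): 1×
order of uses: q, g
typing: ✓ — (Q → Q → P) → Q → P
all disciplines: ordered ✗ | linear ✗ | affine ✓ | relevant ✗ | unrestricted ✓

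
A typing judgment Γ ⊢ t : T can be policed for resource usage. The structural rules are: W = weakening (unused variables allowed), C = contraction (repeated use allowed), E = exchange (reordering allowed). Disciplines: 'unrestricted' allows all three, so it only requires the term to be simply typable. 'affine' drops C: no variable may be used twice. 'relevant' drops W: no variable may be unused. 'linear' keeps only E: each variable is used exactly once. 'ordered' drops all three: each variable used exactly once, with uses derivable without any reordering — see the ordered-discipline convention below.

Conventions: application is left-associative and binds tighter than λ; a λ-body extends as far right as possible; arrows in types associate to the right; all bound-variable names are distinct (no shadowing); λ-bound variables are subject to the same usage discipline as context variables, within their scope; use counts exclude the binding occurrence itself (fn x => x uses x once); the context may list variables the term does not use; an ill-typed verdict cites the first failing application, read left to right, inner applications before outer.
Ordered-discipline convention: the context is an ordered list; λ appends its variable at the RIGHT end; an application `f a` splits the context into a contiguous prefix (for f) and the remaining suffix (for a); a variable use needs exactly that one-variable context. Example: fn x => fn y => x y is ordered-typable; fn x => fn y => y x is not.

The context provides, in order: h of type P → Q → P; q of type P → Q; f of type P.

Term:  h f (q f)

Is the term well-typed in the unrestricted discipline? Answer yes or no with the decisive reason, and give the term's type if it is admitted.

yes — simply typable at P; W, C, E all held; term : P
counts: h ×1; q ×1; f ×2
use order (left to right): h, f, q, f
typing: well-typed — term : P
summary: ordered ✗ · linear ✗ · affine ✗ · relevant ✓ · unrestricted ✓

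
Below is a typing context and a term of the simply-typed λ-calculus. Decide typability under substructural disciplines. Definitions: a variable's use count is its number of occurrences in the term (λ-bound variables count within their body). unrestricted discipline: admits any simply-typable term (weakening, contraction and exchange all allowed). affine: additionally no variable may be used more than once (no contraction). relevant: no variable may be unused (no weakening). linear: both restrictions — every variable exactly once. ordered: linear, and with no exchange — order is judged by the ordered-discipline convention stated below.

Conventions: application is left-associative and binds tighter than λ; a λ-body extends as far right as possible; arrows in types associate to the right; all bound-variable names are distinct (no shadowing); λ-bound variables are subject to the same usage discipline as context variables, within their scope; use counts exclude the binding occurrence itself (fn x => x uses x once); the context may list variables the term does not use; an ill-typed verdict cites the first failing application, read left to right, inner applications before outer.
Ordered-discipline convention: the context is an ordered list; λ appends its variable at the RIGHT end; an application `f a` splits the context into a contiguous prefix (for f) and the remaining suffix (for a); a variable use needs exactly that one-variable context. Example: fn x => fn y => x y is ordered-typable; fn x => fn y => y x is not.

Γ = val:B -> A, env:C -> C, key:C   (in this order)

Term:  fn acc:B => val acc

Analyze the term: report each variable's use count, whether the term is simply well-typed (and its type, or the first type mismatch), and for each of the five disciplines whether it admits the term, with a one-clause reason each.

counts: val: 1×; env: 0×; key: 0×; acc (λ-bound): 1×
use order (left to right): val, acc
typing: the term checks, with type B -> A
ordered: ✗ — env, key left unused
linear: ✗ — env, key left unused
affine: ✓ — no duplicate uses among val, env, key, acc
relevant: ✗ — env, key left unused
unrestricted: ✓ — typability at B -> A is all that's needed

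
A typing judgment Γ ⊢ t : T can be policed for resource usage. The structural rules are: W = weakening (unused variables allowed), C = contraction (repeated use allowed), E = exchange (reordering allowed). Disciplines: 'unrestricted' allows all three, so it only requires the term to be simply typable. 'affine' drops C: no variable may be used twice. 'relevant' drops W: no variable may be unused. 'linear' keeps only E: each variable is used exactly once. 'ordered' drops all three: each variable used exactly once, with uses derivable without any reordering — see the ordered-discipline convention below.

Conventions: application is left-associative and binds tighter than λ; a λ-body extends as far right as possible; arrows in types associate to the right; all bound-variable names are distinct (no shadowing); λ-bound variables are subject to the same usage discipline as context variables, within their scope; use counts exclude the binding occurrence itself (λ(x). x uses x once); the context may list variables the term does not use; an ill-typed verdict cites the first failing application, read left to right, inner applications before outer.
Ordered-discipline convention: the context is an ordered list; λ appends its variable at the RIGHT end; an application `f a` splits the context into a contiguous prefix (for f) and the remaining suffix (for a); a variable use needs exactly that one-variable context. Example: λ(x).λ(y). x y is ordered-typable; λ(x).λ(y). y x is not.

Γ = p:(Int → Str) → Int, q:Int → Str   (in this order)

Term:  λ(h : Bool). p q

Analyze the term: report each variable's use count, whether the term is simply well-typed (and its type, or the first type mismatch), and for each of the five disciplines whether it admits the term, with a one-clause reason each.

usage: p: 1×; q: 1×; h (λ-bound): 0×
order of uses: p, q
typing: the term checks, with type Bool → Int
ordered: ✗, h left unused
linear: ✗, h left unused
affine: ✓, none of p, q, h used more than once
relevant: ✗, h left unused
unrestricted: ✓, well-typed at Bool → Int; no restrictions here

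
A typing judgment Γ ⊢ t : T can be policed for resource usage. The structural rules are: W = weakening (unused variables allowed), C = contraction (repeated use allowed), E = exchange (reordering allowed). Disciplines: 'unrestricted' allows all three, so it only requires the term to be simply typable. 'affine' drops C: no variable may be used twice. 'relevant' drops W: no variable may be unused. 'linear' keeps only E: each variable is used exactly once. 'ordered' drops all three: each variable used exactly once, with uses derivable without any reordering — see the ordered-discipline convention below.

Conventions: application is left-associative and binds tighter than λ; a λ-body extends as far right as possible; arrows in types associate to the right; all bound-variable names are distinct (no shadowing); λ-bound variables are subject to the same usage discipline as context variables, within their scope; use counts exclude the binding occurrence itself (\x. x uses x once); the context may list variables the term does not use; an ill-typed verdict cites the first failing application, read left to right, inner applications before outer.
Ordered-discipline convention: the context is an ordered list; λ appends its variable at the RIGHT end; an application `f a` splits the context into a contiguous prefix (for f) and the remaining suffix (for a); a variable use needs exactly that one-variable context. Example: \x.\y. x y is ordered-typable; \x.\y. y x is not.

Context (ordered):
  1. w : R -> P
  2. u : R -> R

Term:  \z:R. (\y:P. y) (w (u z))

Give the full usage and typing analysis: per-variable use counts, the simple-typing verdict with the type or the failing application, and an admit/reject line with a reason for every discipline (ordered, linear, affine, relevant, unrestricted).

usage: w: 1; u: 1; z (λ-bound): 1; y (λ-bound): 1
left-to-right use order: y, w, u, z
typing: ✓ — R -> P
ordered: ✓ — w, u, z, y: once each, no exchange needed
linear: ✓ — exactly-once usage across w, u, z, y
affine: ✓ — at most one use each (w, u, z, y)
relevant: ✓ — w, u, z, y: all used, weakening unneeded
unrestricted: ✓ — type-checks (R -> P) and nothing is barred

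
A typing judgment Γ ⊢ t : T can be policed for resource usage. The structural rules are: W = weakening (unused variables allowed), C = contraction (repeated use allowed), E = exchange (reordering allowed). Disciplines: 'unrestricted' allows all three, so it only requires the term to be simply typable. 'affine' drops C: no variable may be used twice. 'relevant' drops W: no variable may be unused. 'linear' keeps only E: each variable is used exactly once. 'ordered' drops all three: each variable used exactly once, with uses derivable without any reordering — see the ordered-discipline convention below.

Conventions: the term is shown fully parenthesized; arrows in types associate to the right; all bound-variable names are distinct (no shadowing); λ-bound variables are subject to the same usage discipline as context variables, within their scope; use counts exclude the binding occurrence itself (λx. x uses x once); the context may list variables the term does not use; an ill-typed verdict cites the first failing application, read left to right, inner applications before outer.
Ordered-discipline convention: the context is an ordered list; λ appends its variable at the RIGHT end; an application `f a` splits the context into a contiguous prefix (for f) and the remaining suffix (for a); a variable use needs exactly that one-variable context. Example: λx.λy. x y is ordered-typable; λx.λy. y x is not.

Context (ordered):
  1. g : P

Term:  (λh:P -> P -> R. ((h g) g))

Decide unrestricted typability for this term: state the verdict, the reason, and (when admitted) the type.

yes — type-checks ((P -> P -> R) -> R) and nothing is barred; term : (P -> P -> R) -> R
usage: g: 2×, h [bound]: 1×
order of uses: h, g, g
typing: well-typed — term : (P -> P -> R) -> R
across the five disciplines: ordered ✗ · linear ✗ · affine ✗ · relevant ✓ · unrestricted ✓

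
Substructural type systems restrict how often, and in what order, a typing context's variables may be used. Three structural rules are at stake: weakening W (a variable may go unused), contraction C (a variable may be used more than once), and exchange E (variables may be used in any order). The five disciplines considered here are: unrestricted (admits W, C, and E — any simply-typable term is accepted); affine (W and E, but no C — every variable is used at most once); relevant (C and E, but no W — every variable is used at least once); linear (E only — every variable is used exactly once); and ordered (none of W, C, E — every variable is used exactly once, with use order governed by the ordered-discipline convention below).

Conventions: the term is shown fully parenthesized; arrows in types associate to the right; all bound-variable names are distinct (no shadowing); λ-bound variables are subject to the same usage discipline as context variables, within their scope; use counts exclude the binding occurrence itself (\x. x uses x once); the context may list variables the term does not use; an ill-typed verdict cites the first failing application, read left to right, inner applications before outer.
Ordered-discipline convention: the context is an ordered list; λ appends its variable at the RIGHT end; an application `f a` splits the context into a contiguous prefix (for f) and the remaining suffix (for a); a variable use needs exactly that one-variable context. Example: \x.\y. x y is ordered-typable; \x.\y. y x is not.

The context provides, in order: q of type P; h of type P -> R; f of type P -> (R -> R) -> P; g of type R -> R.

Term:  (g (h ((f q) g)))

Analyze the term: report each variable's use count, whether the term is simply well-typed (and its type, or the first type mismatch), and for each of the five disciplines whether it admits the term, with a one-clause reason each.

counts: q=1, h=1, f=1, g=2
order of uses: g, h, f, q, g
typing: well-typed — term : R
ordered ✗ (uses contraction: g ×2)
linear ✗ (uses contraction: g ×2)
affine ✗ (uses contraction: g ×2)
relevant ✓ (q, h, f, g: all used, weakening unneeded)
unrestricted ✓ (type-checks (R) and nothing is barred)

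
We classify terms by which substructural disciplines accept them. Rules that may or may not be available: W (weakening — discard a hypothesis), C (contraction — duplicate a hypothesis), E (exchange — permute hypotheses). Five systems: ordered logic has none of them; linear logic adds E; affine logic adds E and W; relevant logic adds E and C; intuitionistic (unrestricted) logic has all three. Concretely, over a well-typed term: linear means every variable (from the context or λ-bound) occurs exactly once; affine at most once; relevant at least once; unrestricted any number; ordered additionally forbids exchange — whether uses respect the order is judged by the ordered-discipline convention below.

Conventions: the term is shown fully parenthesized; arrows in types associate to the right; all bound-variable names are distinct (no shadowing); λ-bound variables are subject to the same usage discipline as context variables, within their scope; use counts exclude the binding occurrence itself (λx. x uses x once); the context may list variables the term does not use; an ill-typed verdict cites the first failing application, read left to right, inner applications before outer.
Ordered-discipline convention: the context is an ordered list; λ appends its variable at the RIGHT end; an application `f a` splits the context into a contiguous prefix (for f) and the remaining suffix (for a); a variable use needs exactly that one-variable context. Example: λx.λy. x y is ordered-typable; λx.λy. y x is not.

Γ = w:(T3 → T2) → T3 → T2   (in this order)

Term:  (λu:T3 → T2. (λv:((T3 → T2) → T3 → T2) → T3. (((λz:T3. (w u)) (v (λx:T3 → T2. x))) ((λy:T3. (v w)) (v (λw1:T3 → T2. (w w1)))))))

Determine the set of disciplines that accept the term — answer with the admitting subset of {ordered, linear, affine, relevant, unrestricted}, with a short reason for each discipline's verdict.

accepted by: unrestricted
usage: w: 3×, u (λ-bound): 1×, v (λ-bound): 3×, z (λ-bound): 0×, x (λ-bound): 1×, y (λ-bound): 0×, w1 (λ-bound): 1×
left-to-right use order: w, u, v, x, v, w, v, w, w1
typing: well-typed at (T3 → T2) → (((T3 → T2) → T3 → T2) → T3) → T2
ordered: ✗ — w ×3, v ×3 used more than once (contraction); z, y left unused
linear: ✗ — w ×3, v ×3 used more than once (contraction); z, y left unused
affine: ✗ — w ×3, v ×3 used more than once (contraction)
relevant: ✗ — z, y left unused
unrestricted: ✓ — type-checks ((T3 → T2) → (((T3 → T2) → T3 → T2) → T3) → T2) and nothing is barred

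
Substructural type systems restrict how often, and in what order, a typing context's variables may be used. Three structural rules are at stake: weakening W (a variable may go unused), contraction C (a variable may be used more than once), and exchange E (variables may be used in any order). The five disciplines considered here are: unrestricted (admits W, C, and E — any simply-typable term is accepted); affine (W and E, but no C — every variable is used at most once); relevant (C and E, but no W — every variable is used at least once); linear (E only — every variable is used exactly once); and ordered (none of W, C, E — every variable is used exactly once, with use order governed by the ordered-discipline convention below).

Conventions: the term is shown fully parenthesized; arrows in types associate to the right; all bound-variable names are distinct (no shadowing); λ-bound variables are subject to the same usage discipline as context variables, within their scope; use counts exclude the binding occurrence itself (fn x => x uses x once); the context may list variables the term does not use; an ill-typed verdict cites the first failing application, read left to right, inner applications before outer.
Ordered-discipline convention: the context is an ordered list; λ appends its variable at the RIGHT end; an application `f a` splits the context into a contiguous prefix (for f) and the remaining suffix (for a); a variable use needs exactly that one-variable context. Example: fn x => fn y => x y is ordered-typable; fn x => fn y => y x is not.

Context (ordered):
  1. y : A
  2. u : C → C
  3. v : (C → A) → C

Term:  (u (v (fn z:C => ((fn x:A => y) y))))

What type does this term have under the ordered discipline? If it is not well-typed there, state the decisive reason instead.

not well-typed under ordered — y ×2 used more than once (contraction); needs weakening: z, x unused
use counts: y: 2; u: 1; v: 1; z (bound): 0; x (bound): 0
left-to-right use order: u, v, y, y
typing: the term checks, with type C
across the five disciplines: ordered ✗ | linear ✗ | affine ✗ | relevant ✗ | unrestricted ✓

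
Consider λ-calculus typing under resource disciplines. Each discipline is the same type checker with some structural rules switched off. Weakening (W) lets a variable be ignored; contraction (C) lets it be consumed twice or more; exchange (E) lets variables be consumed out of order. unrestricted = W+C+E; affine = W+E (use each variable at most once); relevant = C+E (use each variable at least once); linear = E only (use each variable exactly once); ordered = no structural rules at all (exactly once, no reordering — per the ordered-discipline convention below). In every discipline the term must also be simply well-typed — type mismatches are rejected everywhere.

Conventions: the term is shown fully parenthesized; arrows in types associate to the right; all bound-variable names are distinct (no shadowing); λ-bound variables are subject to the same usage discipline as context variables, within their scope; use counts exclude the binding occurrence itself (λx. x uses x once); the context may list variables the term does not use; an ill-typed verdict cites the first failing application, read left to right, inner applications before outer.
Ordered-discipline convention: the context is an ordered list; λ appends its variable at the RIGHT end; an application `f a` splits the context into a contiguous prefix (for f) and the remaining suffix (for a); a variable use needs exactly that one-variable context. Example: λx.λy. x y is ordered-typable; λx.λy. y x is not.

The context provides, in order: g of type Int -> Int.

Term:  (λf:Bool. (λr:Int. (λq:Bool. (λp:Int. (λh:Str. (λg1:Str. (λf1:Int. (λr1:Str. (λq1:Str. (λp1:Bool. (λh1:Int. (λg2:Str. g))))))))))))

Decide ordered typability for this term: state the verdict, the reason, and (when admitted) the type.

no — f, r, q, p, h, g1, f1, r1, q1, p1, h1, g2 never used (weakening)
variable uses: g=1, f (bound)=0, r (bound)=0, q (bound)=0, p (bound)=0, h (bound)=0, g1 (bound)=0, f1 (bound)=0, r1 (bound)=0, q1 (bound)=0, p1 (bound)=0, h1 (bound)=0, g2 (bound)=0
uses in reading order: g
typing: well-typed at Bool -> Int -> Bool -> Int -> Str -> Str -> Int -> Str -> Str -> Bool -> Int -> Str -> Int -> Int
summary: ordered ✗; linear ✗; affine ✓; relevant ✗; unrestricted ✓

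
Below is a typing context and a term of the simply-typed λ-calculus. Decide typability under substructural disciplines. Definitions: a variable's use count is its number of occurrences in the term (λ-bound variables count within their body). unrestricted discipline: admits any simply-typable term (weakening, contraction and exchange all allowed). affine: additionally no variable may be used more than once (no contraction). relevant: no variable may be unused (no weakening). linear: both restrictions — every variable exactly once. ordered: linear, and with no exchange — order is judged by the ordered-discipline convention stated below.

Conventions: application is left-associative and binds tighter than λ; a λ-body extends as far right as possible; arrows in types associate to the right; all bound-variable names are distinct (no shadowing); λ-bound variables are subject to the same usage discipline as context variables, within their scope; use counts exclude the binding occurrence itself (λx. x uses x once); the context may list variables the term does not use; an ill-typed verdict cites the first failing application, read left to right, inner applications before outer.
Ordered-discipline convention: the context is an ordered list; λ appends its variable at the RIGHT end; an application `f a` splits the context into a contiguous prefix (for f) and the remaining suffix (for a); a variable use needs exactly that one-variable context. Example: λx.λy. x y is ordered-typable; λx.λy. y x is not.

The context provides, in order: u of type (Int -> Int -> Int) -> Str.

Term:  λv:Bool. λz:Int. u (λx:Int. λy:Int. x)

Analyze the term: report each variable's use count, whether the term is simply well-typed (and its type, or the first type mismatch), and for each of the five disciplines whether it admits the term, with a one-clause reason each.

variable uses: u ×1; v [bound] ×0; z [bound] ×0; x [bound] ×1; y [bound] ×0
uses in reading order: u, x
typing: well-typed — term : Bool -> Int -> Str
ordered: ✗, v, z, y left unused
linear: ✗, v, z, y left unused
affine: ✓, none of u, v, z, x, y used more than once
relevant: ✗, v, z, y left unused
unrestricted: ✓, well-typed at Bool -> Int -> Str; no restrictions here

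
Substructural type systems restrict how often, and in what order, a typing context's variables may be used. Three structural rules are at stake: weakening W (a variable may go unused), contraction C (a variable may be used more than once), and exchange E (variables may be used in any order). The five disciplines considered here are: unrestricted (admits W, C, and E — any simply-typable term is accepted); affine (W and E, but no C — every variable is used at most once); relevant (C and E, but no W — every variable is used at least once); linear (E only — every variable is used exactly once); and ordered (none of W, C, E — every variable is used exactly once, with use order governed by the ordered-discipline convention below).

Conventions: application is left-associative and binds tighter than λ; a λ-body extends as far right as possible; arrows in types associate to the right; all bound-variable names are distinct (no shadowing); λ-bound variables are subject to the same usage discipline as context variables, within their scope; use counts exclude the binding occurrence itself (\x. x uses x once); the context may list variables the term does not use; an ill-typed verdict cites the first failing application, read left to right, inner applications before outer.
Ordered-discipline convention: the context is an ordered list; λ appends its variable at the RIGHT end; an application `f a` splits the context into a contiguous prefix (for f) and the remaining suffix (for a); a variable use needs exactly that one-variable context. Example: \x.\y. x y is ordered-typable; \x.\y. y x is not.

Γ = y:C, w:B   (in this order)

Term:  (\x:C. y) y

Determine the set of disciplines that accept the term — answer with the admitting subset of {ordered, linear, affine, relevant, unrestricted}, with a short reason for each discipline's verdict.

admitting disciplines: unrestricted
variable uses: y: 2×, w: 0×, x (λ-bound): 0×
order of uses: y, y
typing: well-typed — term : C
ordered: ✗ — y ×2 used more than once (contraction); w, x left unused
linear: ✗ — y ×2 used more than once (contraction); w, x left unused
affine: ✗ — y ×2 used more than once (contraction)
relevant: ✗ — w, x left unused
unrestricted: ✓ — typability at C is all that's needed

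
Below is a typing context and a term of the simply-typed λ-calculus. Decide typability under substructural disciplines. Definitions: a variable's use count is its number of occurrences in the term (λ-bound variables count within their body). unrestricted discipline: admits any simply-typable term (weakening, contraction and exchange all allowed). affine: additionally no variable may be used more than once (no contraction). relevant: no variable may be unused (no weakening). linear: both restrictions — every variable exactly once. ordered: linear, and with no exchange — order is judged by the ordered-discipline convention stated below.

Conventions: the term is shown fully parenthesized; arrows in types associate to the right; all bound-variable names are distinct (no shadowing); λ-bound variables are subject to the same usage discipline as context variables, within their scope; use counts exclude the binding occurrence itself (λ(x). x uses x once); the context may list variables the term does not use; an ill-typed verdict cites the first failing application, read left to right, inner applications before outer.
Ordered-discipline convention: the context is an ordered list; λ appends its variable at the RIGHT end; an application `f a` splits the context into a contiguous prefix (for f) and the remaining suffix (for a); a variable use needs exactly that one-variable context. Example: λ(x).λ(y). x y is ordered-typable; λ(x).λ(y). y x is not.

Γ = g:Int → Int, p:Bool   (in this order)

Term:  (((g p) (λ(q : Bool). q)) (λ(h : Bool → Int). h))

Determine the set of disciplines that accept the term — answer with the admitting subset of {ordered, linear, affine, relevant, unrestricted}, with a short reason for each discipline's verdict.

admitting disciplines: none
use counts: g: 1×; p: 1×; q (λ-bound): 1×; h (λ-bound): 1×
uses in reading order: g, p, q, h
typing: ill-typed: argument of type Bool where Int is required
ordered: ✗ — fails simple typing
linear: ✗ — a type mismatch blocks all five
affine: ✗ — the type mismatch rejects it
relevant: ✗ — not simply typable
unrestricted: ✗ — fails simple typing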